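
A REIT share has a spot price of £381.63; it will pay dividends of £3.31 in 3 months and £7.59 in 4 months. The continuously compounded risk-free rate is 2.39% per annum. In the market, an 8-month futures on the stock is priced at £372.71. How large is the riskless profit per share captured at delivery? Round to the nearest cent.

PV(dividends) I = 3.31·e^(−0.0239·3/12) + 7.59·e^(−0.0239·4/12) = 10.8201
Fair futures F* = (S − I)·e^(rT) = (381.63 − 10.8201)·e^0.015933 = 370.8099 × 1.016061 = 376.7655
Market £372.71 < fair 376.7655: forward underpriced → reverse cash-and-carry (short the stock, invest proceeds at r, pay the dividends, go long the forward).
Profit at T = |F_mkt − F*| = |372.71 − 376.7655| = £4.06 per share

£4.06 per share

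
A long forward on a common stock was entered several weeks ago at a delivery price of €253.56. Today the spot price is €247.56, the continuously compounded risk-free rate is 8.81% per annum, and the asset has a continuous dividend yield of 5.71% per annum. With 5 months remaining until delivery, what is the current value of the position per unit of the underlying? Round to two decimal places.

-€2.68

Current fair forward for the remaining 5 months: F = S·e^((r − q)·T), (r − q) = 0.0881 − 0.0571 = 0.0310
F = 247.56 · e^(0.0310 × 5/12) = 247.56 × 1.013000 = 250.7783
Value of long forward = (F − K)·e^(−rT) = (250.7783 − 253.56) · e^(−0.0881·5/12)
= -2.7817 × 0.963957 = -2.68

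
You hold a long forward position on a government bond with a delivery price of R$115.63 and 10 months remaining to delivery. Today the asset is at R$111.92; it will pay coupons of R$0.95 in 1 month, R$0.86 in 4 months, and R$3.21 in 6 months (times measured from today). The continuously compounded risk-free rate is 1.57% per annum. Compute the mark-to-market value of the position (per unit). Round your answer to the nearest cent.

PV(remaining coupons) I = 0.95·e^(−0.0157·1/12) + 0.86·e^(−0.0157·4/12) + 3.21·e^(−0.0157·6/12) = 4.9892
Current forward F = (S − I)·e^(rT) = (111.92 − 4.9892)·e^(0.0157·10/12) = 106.9308 × 1.013169 = 108.3390
Value (long) = (F − K)·e^(−rT) = (108.3390 − 115.63) × 0.987002 = -7.1962
Value = -R$7.20

-R$7.20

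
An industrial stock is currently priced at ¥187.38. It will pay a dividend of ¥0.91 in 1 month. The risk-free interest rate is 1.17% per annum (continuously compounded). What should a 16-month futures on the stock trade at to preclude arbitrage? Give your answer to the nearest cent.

PV(dividends) I = 0.91·e^(−0.0117·1/12)
I = 0.9091
F = (S − I)·e^(rT) = (187.38 − 0.9091) · e^(0.0117·16/12)
= 186.4709 · e^0.015600 = 186.4709 × 1.015722 = ¥189.40

¥189.40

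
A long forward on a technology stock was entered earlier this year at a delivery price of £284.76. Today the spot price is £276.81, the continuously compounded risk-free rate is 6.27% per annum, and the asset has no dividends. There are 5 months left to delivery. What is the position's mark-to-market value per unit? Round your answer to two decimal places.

Current fair forward for the remaining 5 months: F = S·e^(r·T), r = 0.0627
F = 276.81 · e^(0.0627 × 5/12) = 276.81 × 1.026469 = 284.1369
Value of long forward = (F − K)·e^(−rT) = (284.1369 − 284.76) · e^(−0.0627·5/12)
= -0.6231 × 0.974213 = -0.61

-£0.61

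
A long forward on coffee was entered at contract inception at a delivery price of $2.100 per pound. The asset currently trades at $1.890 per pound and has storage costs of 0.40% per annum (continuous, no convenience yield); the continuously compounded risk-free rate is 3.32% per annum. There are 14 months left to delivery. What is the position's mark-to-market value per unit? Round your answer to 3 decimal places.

-$0.121 per pound

Current fair forward for the remaining 14 months: F = S·e^((r + u)·T), (r + u) = 0.0332 + 0.0040 = 0.0372
F = 1.890 · e^(0.0372 × 14/12) = 1.890 × 1.044356 = 1.9738
Value of long forward = (F − K)·e^(−rT) = (1.9738 − 2.100) · e^(−0.0332·14/12)
= -0.1262 × 0.962007 = -0.121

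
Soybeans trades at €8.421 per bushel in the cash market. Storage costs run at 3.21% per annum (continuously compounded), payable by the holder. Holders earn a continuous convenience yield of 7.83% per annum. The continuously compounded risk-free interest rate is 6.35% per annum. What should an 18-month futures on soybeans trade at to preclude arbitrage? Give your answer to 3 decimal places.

€8.642 per bushel

Net carry = r + u − y = 0.0635 + 0.0321 − 0.0783 = 0.0173
F = S·e^((r+u−y)T) = 8.421 · e^(0.0173 × 18/12) = 8.421 · e^0.025950
= 8.421 × 1.026290 = €8.642 per bushel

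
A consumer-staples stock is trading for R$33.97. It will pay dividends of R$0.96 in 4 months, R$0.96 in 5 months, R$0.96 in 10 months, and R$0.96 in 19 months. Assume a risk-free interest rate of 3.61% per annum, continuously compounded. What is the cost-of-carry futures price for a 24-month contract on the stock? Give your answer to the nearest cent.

PV(dividends) I = 0.96·e^(−0.0361·4/12) + 0.96·e^(−0.0361·5/12) + 0.96·e^(−0.0361·10/12) + 0.96·e^(−0.0361·19/12)
I = 0.9485 + 0.9457 + 0.9316 + 0.9067 = 3.7325
F = (S − I)·e^(rT) = (33.97 − 3.7325) · e^(0.0361·24/12)
= 30.2375 · e^0.072200 = 30.2375 × 1.074870 = R$32.50

R$32.50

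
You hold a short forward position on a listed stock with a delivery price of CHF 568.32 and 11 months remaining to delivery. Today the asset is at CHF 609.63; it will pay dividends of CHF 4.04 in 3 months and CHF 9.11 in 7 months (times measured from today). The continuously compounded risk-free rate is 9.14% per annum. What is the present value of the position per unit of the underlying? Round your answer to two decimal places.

PV(remaining dividends) I = 4.04·e^(−0.0914·3/12) + 9.11·e^(−0.0914·7/12) = 12.5857
Current forward F = (S − I)·e^(rT) = (609.63 − 12.5857)·e^(0.0914·11/12) = 597.0443 × 1.087393 = 649.2218
Value (long) = (F − K)·e^(−rT) = (649.2218 − 568.32) × 0.919630 = 74.3997
Short position value = −(long value) = -CHF 74.40

-CHF 74.40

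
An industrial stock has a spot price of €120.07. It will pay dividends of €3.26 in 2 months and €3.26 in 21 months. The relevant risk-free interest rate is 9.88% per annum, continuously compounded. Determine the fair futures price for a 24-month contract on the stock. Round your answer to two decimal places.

PV(dividends) I = 3.26·e^(−0.0988·2/12) + 3.26·e^(−0.0988·21/12)
I = 3.2068 + 2.7424 = 5.9492
F = (S − I)·e^(rT) = (120.07 − 5.9492) · e^(0.0988·24/12)
= 114.1208 · e^0.197600 = 114.1208 × 1.218475 = €139.05

€139.05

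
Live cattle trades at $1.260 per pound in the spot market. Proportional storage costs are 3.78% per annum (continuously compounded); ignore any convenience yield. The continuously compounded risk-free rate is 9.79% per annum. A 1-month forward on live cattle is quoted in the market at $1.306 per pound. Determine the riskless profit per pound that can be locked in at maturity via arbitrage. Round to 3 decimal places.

$0.032 per pound

Fair forward: F* = S·e^(carry·T), with carry = (r + u) = 0.0979 + 0.0378 = 0.1357
F* = 1.260 · e^(0.1357 × 1/12) = 1.260 · e^0.011308 = 1.260 × 1.011372 = $1.2743
Market $1.306 > fair $1.2743: forward overpriced → cash-and-carry (buy spot, short the forward).
At maturity, profit = |F_mkt − F*| = |1.306 − 1.2743| = $0.032 per pound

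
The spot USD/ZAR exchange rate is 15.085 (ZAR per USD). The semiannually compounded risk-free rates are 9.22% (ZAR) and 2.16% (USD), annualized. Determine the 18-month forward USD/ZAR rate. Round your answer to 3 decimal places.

By covered interest parity, F = S · (1+r_ZAR/2)^(2T) / (1+r_USD/2)^(2T)
= 15.085 × 1.144774 / 1.032751 = 15.085 × 1.108470
F = 16.721 ZAR per USD

16.721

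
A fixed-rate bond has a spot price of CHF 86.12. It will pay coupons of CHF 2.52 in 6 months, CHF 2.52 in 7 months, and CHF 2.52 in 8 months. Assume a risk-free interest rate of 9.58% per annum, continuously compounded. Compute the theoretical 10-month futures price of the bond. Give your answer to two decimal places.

PV(coupons) I = 2.52·e^(−0.0958·6/12) + 2.52·e^(−0.0958·7/12) + 2.52·e^(−0.0958·8/12)
I = 2.4021 + 2.3830 + 2.3641 = 7.1492
F = (S − I)·e^(rT) = (86.12 − 7.1492) · e^(0.0958·10/12)
= 78.9708 · e^0.079833 = 78.9708 × 1.083106 = CHF 85.53

CHF 85.53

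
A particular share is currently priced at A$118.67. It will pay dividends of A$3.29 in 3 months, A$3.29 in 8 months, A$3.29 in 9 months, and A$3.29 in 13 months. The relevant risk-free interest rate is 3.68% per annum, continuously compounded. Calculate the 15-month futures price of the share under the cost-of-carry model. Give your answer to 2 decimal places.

A$110.82

PV(dividends) I = 3.29·e^(−0.0368·3/12) + 3.29·e^(−0.0368·8/12) + 3.29·e^(−0.0368·9/12) + 3.29·e^(−0.0368·13/12)
I = 3.2599 + 3.2103 + 3.2004 + 3.1614 = 12.8320
F = (S − I)·e^(rT) = (118.67 − 12.8320) · e^(0.0368·15/12)
= 105.8380 · e^0.046000 = 105.8380 × 1.047074 = A$110.82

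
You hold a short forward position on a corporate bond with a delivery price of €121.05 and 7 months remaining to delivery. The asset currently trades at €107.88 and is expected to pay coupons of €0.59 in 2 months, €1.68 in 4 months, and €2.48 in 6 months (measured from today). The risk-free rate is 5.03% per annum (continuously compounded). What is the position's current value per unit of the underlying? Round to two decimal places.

€14.33

PV(remaining coupons) I = 0.59·e^(−0.0503·2/12) + 1.68·e^(−0.0503·4/12) + 2.48·e^(−0.0503·6/12) = 4.6555
Current forward F = (S − I)·e^(rT) = (107.88 − 4.6555)·e^(0.0503·7/12) = 103.2245 × 1.029776 = 106.2981
Value (long) = (F − K)·e^(−rT) = (106.2981 − 121.05) × 0.971085 = -14.3253
Short position value = −(long value) = €14.33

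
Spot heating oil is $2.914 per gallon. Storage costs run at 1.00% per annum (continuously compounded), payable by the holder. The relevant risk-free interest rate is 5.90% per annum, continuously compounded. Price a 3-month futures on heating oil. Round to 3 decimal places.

$2.965 per gallon

Net carry = r + u − y = 0.0590 + 0.0100 − 0.0000 = 0.0690
F = S·e^((r+u−y)T) = 2.914 · e^(0.0690 × 3/12) = 2.914 · e^0.017250
= 2.914 × 1.017400 = $2.965 per gallon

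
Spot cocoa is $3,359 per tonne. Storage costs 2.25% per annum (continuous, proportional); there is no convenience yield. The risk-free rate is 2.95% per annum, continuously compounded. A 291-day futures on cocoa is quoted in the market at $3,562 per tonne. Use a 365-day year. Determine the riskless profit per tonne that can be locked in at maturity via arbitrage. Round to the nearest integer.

Fair futures: F* = S·e^(carry·T), with carry = (r + u) = 0.0295 + 0.0225 = 0.0520
F* = 3359 · e^(0.0520 × 291/365) = 3359 · e^0.041458 = 3359 × 1.042329 = $3501.1831
Market $3562 > fair $3501.1831: forward overpriced → cash-and-carry (buy spot, short the forward).
At maturity, profit = |F_mkt − F*| = |3562 − 3501.1831| = $61 per tonne

$61 per tonne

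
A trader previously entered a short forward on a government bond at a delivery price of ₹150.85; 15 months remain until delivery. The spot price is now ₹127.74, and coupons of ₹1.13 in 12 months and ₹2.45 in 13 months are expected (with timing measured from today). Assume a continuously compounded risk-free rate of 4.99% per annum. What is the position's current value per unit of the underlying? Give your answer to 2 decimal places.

₹17.38

PV(remaining coupons) I = 1.13·e^(−0.0499·12/12) + 2.45·e^(−0.0499·13/12) = 3.3961
Current forward F = (S − I)·e^(rT) = (127.74 − 3.3961)·e^(0.0499·15/12) = 124.3439 × 1.064361 = 132.3468
Value (long) = (F − K)·e^(−rT) = (132.3468 − 150.85) × 0.939530 = -17.3843
Short position value = −(long value) = ₹17.38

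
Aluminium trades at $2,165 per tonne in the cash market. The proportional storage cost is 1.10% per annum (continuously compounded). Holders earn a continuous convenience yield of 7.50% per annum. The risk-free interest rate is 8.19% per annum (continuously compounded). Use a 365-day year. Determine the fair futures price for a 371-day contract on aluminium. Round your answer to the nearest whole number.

$2,205 per tonne

Net carry = r + u − y = 0.0819 + 0.0110 − 0.0750 = 0.0179
F = S·e^((r+u−y)T) = 2165 · e^(0.0179 × 371/365) = 2165 · e^0.018194
= 2165 × 1.018361 = $2,205 per tonne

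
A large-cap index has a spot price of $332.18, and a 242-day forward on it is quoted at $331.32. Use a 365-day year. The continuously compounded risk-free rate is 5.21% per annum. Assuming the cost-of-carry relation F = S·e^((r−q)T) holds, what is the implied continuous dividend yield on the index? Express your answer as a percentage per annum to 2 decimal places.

From F = S·e^((r−q)T): (r − q) = ln(F/S)/T
ln(331.32/332.18) = ln(0.997411) = -0.002592
(r − q) = -0.002592 / (242/365) = -0.003909
q = r − ln(F/S)/T = 0.0521 + 0.003909 = 0.056009
q = 5.60%

5.60%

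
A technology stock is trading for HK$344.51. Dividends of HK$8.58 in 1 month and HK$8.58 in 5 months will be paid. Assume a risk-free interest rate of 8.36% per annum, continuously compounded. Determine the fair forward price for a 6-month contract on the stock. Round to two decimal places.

PV(dividends) I = 8.58·e^(−0.0836·1/12) + 8.58·e^(−0.0836·5/12)
I = 8.5204 + 8.2863 = 16.8067
F = (S − I)·e^(rT) = (344.51 − 16.8067) · e^(0.0836·6/12)
= 327.7033 · e^0.041800 = 327.7033 × 1.042686 = HK$341.69

HK$341.69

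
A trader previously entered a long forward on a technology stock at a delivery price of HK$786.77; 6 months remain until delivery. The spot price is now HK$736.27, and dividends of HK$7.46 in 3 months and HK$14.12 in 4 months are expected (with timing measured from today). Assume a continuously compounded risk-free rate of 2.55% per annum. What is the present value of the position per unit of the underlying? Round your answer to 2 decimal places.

PV(remaining dividends) I = 7.46·e^(−0.0255·3/12) + 14.12·e^(−0.0255·4/12) = 21.4131
Current forward F = (S − I)·e^(rT) = (736.27 − 21.4131)·e^(0.0255·6/12) = 714.8569 × 1.012832 = 724.0299
Value (long) = (F − K)·e^(−rT) = (724.0299 − 786.77) × 0.987331 = -61.9452
Value = -HK$61.95

-HK$61.95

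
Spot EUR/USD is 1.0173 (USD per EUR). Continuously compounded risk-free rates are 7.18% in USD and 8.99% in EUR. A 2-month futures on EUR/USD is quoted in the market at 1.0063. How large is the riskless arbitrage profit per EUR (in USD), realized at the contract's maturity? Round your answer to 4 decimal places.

Fair futures: F* = S·e^(carry·T), with carry = (r_USD − r_EUR) = 0.0718 − 0.0899 = -0.0181
F* = 1.0173 · e^(-0.0181 × 2/12) = 1.0173 · e^-0.003017 = 1.0173 × 0.996988 = 1.0142
Market 1.0063 < fair 1.0142: forward underpriced → reverse cash-and-carry (short spot, go long the forward).
At maturity, profit = |F_mkt − F*| = |1.0063 − 1.0142| = 0.0079 per EUR (in USD)

0.0079 per EUR (in USD)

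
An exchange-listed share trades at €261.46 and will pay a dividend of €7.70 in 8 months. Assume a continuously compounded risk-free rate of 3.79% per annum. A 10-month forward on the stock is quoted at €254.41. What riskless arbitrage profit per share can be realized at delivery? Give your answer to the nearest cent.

€7.69 per share

PV(dividends) I = 7.70·e^(−0.0379·8/12) = 7.5079
Fair forward F* = (S − I)·e^(rT) = (261.46 − 7.5079)·e^0.031583 = 253.9521 × 1.032087 = 262.1007
Market €254.41 < fair 262.1007: forward underpriced → reverse cash-and-carry (short the stock, invest proceeds at r, pay the dividends, go long the forward).
Profit at T = |F_mkt − F*| = |254.41 − 262.1007| = €7.69 per share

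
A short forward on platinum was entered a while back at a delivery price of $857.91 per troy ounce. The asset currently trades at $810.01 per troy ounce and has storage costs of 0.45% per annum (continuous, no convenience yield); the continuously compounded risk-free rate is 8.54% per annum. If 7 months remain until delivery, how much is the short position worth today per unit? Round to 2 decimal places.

Current fair forward for the remaining 7 months: F = S·e^((r + u)·T), (r + u) = 0.0854 + 0.0045 = 0.0899
F = 810.01 · e^(0.0899 × 7/12) = 810.01 × 1.053841 = 853.6217
Value of long forward = (F − K)·e^(−rT) = (853.6217 − 857.91) · e^(−0.0854·7/12)
= -4.2883 × 0.951404 = -4.08
Short position value = −(long value) = $4.08

$4.08 per troy ounce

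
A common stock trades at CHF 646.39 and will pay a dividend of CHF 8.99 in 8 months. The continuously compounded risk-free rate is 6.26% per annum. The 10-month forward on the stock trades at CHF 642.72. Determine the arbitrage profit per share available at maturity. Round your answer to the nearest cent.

CHF 29.20 per share

PV(dividends) I = 8.99·e^(−0.0626·8/12) = 8.6225
Fair forward F* = (S − I)·e^(rT) = (646.39 − 8.6225)·e^0.052167 = 637.7675 × 1.053552 = 671.9212
Market CHF 642.72 < fair 671.9212: forward underpriced → reverse cash-and-carry (short the stock, invest proceeds at r, pay the dividends, go long the forward).
Profit at T = |F_mkt − F*| = |642.72 − 671.9212| = CHF 29.20 per share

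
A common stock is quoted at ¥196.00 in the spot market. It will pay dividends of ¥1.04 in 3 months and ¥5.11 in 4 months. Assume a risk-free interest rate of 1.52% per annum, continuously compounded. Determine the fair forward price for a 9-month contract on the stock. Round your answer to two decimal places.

¥192.06

PV(dividends) I = 1.04·e^(−0.0152·3/12) + 5.11·e^(−0.0152·4/12)
I = 1.0361 + 5.0842 = 6.1203
F = (S − I)·e^(rT) = (196.00 − 6.1203) · e^(0.0152·9/12)
= 189.8797 · e^0.011400 = 189.8797 × 1.011465 = ¥192.06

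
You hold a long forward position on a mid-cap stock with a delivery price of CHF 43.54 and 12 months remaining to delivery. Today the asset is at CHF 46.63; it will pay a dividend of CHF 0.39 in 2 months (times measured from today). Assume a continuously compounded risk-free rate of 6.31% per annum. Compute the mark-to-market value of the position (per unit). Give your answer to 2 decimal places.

PV(remaining dividends) I = 0.39·e^(−0.0631·2/12) = 0.3859
Current forward F = (S − I)·e^(rT) = (46.63 − 0.3859)·e^(0.0631·12/12) = 46.2441 × 1.065133 = 49.2561
Value (long) = (F − K)·e^(−rT) = (49.2561 − 43.54) × 0.938850 = 5.3666
Value = CHF 5.37

CHF 5.37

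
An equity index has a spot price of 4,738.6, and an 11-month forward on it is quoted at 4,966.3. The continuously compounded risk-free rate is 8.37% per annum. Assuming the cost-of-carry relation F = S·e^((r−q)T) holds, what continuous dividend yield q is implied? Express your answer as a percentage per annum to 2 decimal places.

3.25%

From F = S·e^((r−q)T): (r − q) = ln(F/S)/T
ln(4966.3/4738.6) = ln(1.048052) = 0.046933
(r − q) = 0.046933 / (11/12) = 0.051200
q = r − ln(F/S)/T = 0.0837 − 0.051200 = 0.032500
q = 3.25%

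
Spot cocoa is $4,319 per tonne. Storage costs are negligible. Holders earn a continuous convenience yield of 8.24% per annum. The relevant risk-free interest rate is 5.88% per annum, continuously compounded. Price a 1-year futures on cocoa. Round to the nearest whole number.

$4,218 per tonne

Net carry = r + u − y = 0.0588 + 0.0000 − 0.0824 = -0.0236
F = S·e^((r+u−y)T) = 4319 · e^(-0.0236 × 1) = 4319 · e^-0.023600
= 4319 × 0.976676 = $4,218 per tonne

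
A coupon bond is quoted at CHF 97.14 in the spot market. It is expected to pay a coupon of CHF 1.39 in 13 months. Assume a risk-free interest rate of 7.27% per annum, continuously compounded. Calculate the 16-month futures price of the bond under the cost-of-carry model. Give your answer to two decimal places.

PV(coupons) I = 1.39·e^(−0.0727·13/12)
I = 1.2847
F = (S − I)·e^(rT) = (97.14 − 1.2847) · e^(0.0727·16/12)
= 95.8553 · e^0.096933 = 95.8553 × 1.101787 = CHF 105.61

CHF 105.61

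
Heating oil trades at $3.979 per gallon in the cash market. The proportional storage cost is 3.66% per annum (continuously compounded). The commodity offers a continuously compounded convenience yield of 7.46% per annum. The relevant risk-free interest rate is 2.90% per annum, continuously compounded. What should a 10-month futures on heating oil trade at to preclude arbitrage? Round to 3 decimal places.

Net carry = r + u − y = 0.0290 + 0.0366 − 0.0746 = -0.0090
F = S·e^((r+u−y)T) = 3.979 · e^(-0.0090 × 10/12) = 3.979 · e^-0.007500
= 3.979 × 0.992528 = $3.949 per gallon

$3.949 per gallon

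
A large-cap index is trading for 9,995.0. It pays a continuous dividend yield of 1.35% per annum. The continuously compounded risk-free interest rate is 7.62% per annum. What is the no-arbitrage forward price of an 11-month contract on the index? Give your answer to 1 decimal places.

10,586.3

F = S·e^((r − q)T) = 9995.0 · e^((0.0762 − 0.0135) × 11/12)
= 9995.0 · e^0.057475 = 9995.0 × 1.059159
F = 10,586.3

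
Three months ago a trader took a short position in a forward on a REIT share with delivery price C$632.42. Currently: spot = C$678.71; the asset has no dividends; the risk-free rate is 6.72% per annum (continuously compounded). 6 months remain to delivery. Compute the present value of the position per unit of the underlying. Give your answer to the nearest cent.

-C$67.19

Current fair forward for the remaining 6 months: F = S·e^(r·T), r = 0.0672
F = 678.71 · e^(0.0672 × 6/12) = 678.71 × 1.034171 = 701.9022
Value of long forward = (F − K)·e^(−rT) = (701.9022 − 632.42) · e^(−0.0672·6/12)
= 69.4822 × 0.966958 = 67.19
Short position value = −(long value) = -C$67.19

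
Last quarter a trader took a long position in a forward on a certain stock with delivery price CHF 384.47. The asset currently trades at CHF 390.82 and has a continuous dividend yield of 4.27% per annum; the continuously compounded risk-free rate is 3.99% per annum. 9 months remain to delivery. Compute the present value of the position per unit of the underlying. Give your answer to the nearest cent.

CHF 5.37

Current fair forward for the remaining 9 months: F = S·e^((r − q)·T), (r − q) = 0.0399 − 0.0427 = -0.0028
F = 390.82 · e^(-0.0028 × 9/12) = 390.82 × 0.997902 = 390.0001
Value of long forward = (F − K)·e^(−rT) = (390.0001 − 384.47) · e^(−0.0399·9/12)
= 5.5301 × 0.970518 = 5.37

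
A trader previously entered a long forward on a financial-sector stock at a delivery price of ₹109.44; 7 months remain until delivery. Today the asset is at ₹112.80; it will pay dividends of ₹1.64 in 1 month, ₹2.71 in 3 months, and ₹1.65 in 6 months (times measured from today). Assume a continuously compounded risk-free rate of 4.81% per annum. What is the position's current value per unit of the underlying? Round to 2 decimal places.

₹0.47

PV(remaining dividends) I = 1.64·e^(−0.0481·1/12) + 2.71·e^(−0.0481·3/12) + 1.65·e^(−0.0481·6/12) = 5.9218
Current forward F = (S − I)·e^(rT) = (112.80 − 5.9218)·e^(0.0481·7/12) = 106.8782 × 1.028456 = 109.9195
Value (long) = (F − K)·e^(−rT) = (109.9195 − 109.44) × 0.972332 = 0.4662
Value = ₹0.47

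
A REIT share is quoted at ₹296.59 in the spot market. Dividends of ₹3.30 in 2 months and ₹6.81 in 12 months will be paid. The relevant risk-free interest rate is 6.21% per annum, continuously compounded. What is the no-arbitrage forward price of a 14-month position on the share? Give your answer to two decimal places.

PV(dividends) I = 3.30·e^(−0.0621·2/12) + 6.81·e^(−0.0621·12/12)
I = 3.2660 + 6.4000 = 9.6660
F = (S − I)·e^(rT) = (296.59 − 9.6660) · e^(0.0621·14/12)
= 286.9240 · e^0.072450 = 286.9240 × 1.075139 = ₹308.48

₹308.48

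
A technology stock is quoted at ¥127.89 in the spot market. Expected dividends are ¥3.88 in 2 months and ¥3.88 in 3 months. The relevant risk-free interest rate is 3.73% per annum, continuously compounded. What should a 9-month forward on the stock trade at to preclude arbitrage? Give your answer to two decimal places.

PV(dividends) I = 3.88·e^(−0.0373·2/12) + 3.88·e^(−0.0373·3/12)
I = 3.8560 + 3.8440 = 7.7000
F = (S − I)·e^(rT) = (127.89 − 7.7000) · e^(0.0373·9/12)
= 120.1900 · e^0.027975 = 120.1900 × 1.028370 = ¥123.60

¥123.60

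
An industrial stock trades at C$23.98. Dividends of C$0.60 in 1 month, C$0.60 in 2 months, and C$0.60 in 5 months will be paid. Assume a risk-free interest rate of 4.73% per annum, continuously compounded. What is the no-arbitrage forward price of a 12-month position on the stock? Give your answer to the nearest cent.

PV(dividends) I = 0.60·e^(−0.0473·1/12) + 0.60·e^(−0.0473·2/12) + 0.60·e^(−0.0473·5/12)
I = 0.5976 + 0.5953 + 0.5883 = 1.7812
F = (S − I)·e^(rT) = (23.98 − 1.7812) · e^(0.0473·12/12)
= 22.1988 · e^0.047300 = 22.1988 × 1.048436 = C$23.27

C$23.27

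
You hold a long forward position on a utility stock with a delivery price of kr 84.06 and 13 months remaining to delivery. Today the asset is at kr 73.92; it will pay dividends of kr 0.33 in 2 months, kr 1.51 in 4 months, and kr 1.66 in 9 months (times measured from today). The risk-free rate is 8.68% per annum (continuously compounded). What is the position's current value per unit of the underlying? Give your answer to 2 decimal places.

PV(remaining dividends) I = 0.33·e^(−0.0868·2/12) + 1.51·e^(−0.0868·4/12) + 1.66·e^(−0.0868·9/12) = 3.3476
Current forward F = (S − I)·e^(rT) = (73.92 − 3.3476)·e^(0.0868·13/12) = 70.5724 × 1.098596 = 77.5306
Value (long) = (F − K)·e^(−rT) = (77.5306 − 84.06) × 0.910252 = -5.9434
Value = -kr 5.94

-kr 5.94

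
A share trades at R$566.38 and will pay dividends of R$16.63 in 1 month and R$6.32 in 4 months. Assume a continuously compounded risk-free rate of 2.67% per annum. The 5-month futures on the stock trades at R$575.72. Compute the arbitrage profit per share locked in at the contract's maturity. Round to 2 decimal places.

R$26.12 per share

PV(dividends) I = 16.63·e^(−0.0267·1/12) + 6.32·e^(−0.0267·4/12) = 22.8570
Fair futures F* = (S − I)·e^(rT) = (566.38 − 22.8570)·e^0.011125 = 543.5230 × 1.011187 = 549.6034
Market R$575.72 > fair 549.6034: forward overpriced → cash-and-carry (borrow at r, buy the stock and collect the dividends, short the forward).
Profit at T = |F_mkt − F*| = |575.72 − 549.6034| = R$26.12 per share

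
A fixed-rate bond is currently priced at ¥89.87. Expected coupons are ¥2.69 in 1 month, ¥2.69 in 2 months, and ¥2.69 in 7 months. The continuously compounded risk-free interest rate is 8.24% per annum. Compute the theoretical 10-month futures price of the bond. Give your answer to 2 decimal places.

PV(coupons) I = 2.69·e^(−0.0824·1/12) + 2.69·e^(−0.0824·2/12) + 2.69·e^(−0.0824·7/12)
I = 2.6716 + 2.6533 + 2.5638 = 7.8887
F = (S − I)·e^(rT) = (89.87 − 7.8887) · e^(0.0824·10/12)
= 81.9813 · e^0.068667 = 81.9813 × 1.071079 = ¥87.81

¥87.81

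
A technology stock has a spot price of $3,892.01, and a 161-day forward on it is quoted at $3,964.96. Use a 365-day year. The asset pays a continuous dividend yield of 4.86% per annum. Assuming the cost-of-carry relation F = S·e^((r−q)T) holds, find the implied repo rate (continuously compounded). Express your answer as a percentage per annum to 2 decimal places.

9.07%

From F = S·e^((r−q)T): (r − q) = ln(F/S)/T
ln(3964.96/3892.01) = ln(1.018744) = 0.018570
(r − q) = 0.018570 / (161/365) = 0.042100
r = ln(F/S)/T + q = 0.042100 + 0.0486 = 0.090700
r = 9.07%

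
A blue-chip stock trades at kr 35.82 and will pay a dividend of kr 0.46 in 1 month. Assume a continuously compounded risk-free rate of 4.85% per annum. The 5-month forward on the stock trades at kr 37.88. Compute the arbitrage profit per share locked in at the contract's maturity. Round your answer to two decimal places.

kr 1.80 per share

PV(dividends) I = 0.46·e^(−0.0485·1/12) = 0.4581
Fair forward F* = (S − I)·e^(rT) = (35.82 − 0.4581)·e^0.020208 = 35.3619 × 1.020414 = 36.0838
Market kr 37.88 > fair 36.0838: forward overpriced → cash-and-carry (borrow at r, buy the stock and collect the dividends, short the forward).
Profit at T = |F_mkt − F*| = |37.88 − 36.0838| = kr 1.80 per share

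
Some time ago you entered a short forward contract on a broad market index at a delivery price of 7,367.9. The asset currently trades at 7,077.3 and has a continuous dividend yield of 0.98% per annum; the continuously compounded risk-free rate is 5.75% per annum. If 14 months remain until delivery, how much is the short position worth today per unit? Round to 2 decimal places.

-106.99

Current fair forward for the remaining 14 months: F = S·e^((r − q)·T), (r − q) = 0.0575 − 0.0098 = 0.0477
F = 7077.3 · e^(0.0477 × 14/12) = 7077.3 × 1.05722759 = 7482.3168
Value of long forward = (F − K)·e^(−rT) = (7482.3168 − 7367.9) · e^(−0.0575·14/12)
= 114.4168 × 0.93511727 = 106.99
Short position value = −(long value) = -106.99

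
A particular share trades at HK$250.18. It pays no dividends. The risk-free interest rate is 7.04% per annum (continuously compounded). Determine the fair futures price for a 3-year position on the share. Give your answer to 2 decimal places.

HK$309.01

F = S·e^(rT) = 250.18 · e^(0.0704 × 3)
= 250.18 · e^0.211200 = 250.18 × 1.235159
F = HK$309.01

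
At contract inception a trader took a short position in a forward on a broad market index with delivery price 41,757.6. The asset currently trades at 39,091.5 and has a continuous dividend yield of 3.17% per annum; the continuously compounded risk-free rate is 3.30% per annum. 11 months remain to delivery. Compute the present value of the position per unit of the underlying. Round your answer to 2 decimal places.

Current fair forward for the remaining 11 months: F = S·e^((r − q)·T), (r − q) = 0.0330 − 0.0317 = 0.0013
F = 39091.5 · e^(0.0013 × 11/12) = 39091.5 × 1.00119238 = 39138.1119
Value of long forward = (F − K)·e^(−rT) = (39138.1119 − 41757.6) · e^(−0.0330·11/12)
= -2619.4881 × 0.97020295 = -2541.44
Short position value = −(long value) = 2541.44

2541.44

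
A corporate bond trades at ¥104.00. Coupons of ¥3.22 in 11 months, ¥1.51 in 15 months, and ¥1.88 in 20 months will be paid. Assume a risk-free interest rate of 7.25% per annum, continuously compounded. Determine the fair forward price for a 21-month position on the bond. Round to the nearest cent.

PV(coupons) I = 3.22·e^(−0.0725·11/12) + 1.51·e^(−0.0725·15/12) + 1.88·e^(−0.0725·20/12)
I = 3.0130 + 1.3792 + 1.6660 = 6.0582
F = (S − I)·e^(rT) = (104.00 − 6.0582) · e^(0.0725·21/12)
= 97.9418 · e^0.126875 = 97.9418 × 1.135275 = ¥111.19

¥111.19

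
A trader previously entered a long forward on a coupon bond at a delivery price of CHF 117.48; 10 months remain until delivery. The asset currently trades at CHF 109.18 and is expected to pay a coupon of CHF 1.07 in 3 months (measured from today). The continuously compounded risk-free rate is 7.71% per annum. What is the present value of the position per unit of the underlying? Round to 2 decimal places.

-CHF 2.04

PV(remaining coupons) I = 1.07·e^(−0.0771·3/12) = 1.0496
Current forward F = (S − I)·e^(rT) = (109.18 − 1.0496)·e^(0.0771·10/12) = 108.1304 × 1.066359 = 115.3058
Value (long) = (F − K)·e^(−rT) = (115.3058 − 117.48) × 0.937771 = -2.0389
Value = -CHF 2.04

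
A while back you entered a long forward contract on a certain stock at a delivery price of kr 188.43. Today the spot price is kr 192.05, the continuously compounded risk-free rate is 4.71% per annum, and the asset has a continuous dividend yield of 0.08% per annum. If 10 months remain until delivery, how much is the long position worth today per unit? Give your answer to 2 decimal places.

Current fair forward for the remaining 10 months: F = S·e^((r − q)·T), (r − q) = 0.0471 − 0.0008 = 0.0463
F = 192.05 · e^(0.0463 × 10/12) = 192.05 × 1.039337 = 199.6047
Value of long forward = (F − K)·e^(−rT) = (199.6047 − 188.43) · e^(−0.0471·10/12)
= 11.1747 × 0.961510 = 10.74

kr 10.74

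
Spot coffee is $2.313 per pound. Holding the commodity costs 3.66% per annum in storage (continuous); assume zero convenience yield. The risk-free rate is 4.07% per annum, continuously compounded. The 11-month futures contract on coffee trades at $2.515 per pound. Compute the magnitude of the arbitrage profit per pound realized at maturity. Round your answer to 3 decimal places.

$0.032 per pound

Fair futures: F* = S·e^(carry·T), with carry = (r + u) = 0.0407 + 0.0366 = 0.0773
F* = 2.313 · e^(0.0773 × 11/12) = 2.313 · e^0.070858 = 2.313 × 1.073429 = $2.4828
Market $2.515 > fair $2.4828: forward overpriced → cash-and-carry (buy spot, short the forward).
At maturity, profit = |F_mkt − F*| = |2.515 − 2.4828| = $0.032 per pound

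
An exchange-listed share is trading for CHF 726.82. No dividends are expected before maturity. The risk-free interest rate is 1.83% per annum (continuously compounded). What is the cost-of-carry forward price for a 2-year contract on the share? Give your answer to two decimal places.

CHF 753.91

F = S·e^(rT) = 726.82 · e^(0.0183 × 2)
= 726.82 · e^0.036600 = 726.82 × 1.037278
F = CHF 753.91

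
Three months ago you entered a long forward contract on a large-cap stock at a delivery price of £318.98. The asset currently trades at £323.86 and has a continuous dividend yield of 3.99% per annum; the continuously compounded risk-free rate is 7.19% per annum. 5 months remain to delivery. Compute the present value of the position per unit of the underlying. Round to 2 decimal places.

Current fair forward for the remaining 5 months: F = S·e^((r − q)·T), (r − q) = 0.0719 − 0.0399 = 0.0320
F = 323.86 · e^(0.0320 × 5/12) = 323.86 × 1.013423 = 328.2072
Value of long forward = (F − K)·e^(−rT) = (328.2072 − 318.98) · e^(−0.0719·5/12)
= 9.2272 × 0.970486 = 8.95

£8.95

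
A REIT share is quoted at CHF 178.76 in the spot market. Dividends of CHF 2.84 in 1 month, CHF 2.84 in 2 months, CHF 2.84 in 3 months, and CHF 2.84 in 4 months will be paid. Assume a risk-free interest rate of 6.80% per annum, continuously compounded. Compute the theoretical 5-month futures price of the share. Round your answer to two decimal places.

PV(dividends) I = 2.84·e^(−0.0680·1/12) + 2.84·e^(−0.0680·2/12) + 2.84·e^(−0.0680·3/12) + 2.84·e^(−0.0680·4/12)
I = 2.8240 + 2.8080 + 2.7921 + 2.7764 = 11.2005
F = (S − I)·e^(rT) = (178.76 − 11.2005) · e^(0.0680·5/12)
= 167.5595 · e^0.028333 = 167.5595 × 1.028738 = CHF 172.37

CHF 172.37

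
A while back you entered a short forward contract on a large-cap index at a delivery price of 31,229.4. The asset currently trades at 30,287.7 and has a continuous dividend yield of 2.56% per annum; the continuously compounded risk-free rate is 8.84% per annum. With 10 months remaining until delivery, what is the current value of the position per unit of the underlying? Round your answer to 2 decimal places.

Current fair forward for the remaining 10 months: F = S·e^((r − q)·T), (r − q) = 0.0884 − 0.0256 = 0.0628
F = 30287.7 · e^(0.0628 × 10/12) = 30287.7 × 1.05372693 = 31914.9651
Value of long forward = (F − K)·e^(−rT) = (31914.9651 − 31229.4) · e^(−0.0884·10/12)
= 685.5651 × 0.92898130 = 636.88
Short position value = −(long value) = -636.88

-636.88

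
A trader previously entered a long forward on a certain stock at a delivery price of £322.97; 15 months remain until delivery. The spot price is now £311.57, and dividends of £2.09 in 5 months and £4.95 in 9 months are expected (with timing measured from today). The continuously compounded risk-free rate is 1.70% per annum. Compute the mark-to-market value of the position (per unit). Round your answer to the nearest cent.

-£11.57

PV(remaining dividends) I = 2.09·e^(−0.0170·5/12) + 4.95·e^(−0.0170·9/12) = 6.9625
Current forward F = (S − I)·e^(rT) = (311.57 − 6.9625)·e^(0.0170·15/12) = 304.6075 × 1.021477 = 311.1496
Value (long) = (F − K)·e^(−rT) = (311.1496 − 322.97) × 0.978974 = -11.5719
Value = -£11.57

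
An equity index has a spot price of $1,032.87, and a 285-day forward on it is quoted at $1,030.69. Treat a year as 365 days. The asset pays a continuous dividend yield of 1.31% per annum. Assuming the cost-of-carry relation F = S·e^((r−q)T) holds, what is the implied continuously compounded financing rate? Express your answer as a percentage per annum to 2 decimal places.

From F = S·e^((r−q)T): (r − q) = ln(F/S)/T
ln(1030.69/1032.87) = ln(0.997889) = -0.002113
(r − q) = -0.002113 / (285/365) = -0.002706
r = ln(F/S)/T + q = -0.002706 + 0.0131 = 0.010394
r = 1.04%

1.04%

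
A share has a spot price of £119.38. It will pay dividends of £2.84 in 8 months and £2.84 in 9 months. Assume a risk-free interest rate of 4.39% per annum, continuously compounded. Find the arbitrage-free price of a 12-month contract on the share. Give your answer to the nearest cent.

£118.98

PV(dividends) I = 2.84·e^(−0.0439·8/12) + 2.84·e^(−0.0439·9/12)
I = 2.7581 + 2.7480 = 5.5061
F = (S − I)·e^(rT) = (119.38 − 5.5061) · e^(0.0439·12/12)
= 113.8739 · e^0.043900 = 113.8739 × 1.044878 = £118.98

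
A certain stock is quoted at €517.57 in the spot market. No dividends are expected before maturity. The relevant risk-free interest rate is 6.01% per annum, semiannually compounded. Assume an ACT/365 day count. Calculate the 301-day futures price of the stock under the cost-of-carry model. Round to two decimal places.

€543.47

F = S · (1+r/2)^(2T)
= 517.57 × 1.050044
F = €543.47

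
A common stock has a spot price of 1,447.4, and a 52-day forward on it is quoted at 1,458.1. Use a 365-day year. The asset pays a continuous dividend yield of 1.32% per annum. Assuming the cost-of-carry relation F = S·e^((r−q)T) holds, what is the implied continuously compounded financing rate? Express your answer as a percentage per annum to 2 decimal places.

6.49%

From F = S·e^((r−q)T): (r − q) = ln(F/S)/T
ln(1458.1/1447.4) = ln(1.007393) = 0.007366
(r − q) = 0.007366 / (52/365) = 0.051704
r = ln(F/S)/T + q = 0.051704 + 0.0132 = 0.064904
r = 6.49%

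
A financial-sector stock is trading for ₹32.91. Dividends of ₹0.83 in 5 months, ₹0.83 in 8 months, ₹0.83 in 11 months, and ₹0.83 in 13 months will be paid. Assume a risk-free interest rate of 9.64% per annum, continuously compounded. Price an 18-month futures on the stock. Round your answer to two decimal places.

₹34.47

PV(dividends) I = 0.83·e^(−0.0964·5/12) + 0.83·e^(−0.0964·8/12) + 0.83·e^(−0.0964·11/12) + 0.83·e^(−0.0964·13/12)
I = 0.7973 + 0.7783 + 0.7598 + 0.7477 = 3.0831
F = (S − I)·e^(rT) = (32.91 − 3.0831) · e^(0.0964·18/12)
= 29.8269 · e^0.144600 = 29.8269 × 1.155577 = ₹34.47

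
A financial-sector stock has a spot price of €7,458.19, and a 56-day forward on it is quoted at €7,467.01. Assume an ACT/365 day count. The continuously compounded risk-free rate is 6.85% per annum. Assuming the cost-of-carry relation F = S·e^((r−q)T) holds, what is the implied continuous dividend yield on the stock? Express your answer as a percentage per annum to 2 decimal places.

From F = S·e^((r−q)T): (r − q) = ln(F/S)/T
ln(7467.01/7458.19) = ln(1.001183) = 0.001182
(r − q) = 0.001182 / (56/365) = 0.007704
q = r − ln(F/S)/T = 0.0685 − 0.007704 = 0.060796
q = 6.08%

6.08%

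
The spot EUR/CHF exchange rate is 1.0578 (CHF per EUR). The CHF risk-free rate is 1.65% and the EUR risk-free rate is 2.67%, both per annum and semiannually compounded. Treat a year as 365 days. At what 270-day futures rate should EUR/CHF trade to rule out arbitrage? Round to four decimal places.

1.0499

By covered interest parity, F = S · (1+r_CHF/2)^(2T) / (1+r_EUR/2)^(2T)
= 1.0578 × 1.012230 / 1.019814 = 1.0578 × 0.992563
F = 1.0499 CHF per EUR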